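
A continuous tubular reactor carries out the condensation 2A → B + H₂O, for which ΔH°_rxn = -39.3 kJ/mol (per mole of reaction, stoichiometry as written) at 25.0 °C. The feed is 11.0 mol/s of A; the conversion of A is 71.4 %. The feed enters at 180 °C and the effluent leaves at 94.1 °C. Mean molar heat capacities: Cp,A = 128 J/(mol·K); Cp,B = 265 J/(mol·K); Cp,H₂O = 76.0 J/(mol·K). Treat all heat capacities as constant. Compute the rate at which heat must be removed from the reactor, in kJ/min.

Extent of reaction ξ = 0.714 × 11.0 / 2 = 3.927 mol/s
Reaction term: ξ·ΔH°_rxn = 3.927 × -39.3 = -154.33 kJ/s
Sensible, feed 180→25 °C: -218.24 kJ/s
Outlet flows (mol/s): A 3.146, B 3.927, H₂O 3.927
Sensible, products 25→94.1 °C: 120.36 kJ/s
Q = ΔH = -252.21 kJ/s = -252.21 kW
Heat removed = 15133 kJ/min

Q_out = 15100 kJ/min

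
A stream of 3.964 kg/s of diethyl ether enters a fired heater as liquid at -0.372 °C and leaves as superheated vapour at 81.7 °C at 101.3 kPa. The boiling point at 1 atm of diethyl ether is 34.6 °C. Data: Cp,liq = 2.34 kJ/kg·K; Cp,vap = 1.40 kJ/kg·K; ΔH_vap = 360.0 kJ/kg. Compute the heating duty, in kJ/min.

liquid -0.372→34.6 °C: 81.834 kJ/kg
vaporisation at 34.6 °C: 360 kJ/kg
vapour 34.6→81.7 °C: 65.94 kJ/kg
Δh = 81.834 + 360 + 65.94 = 507.77 kJ/kg
Q = ṁ·Δh = 3.964 kg/s × 507.77 kJ/kg = 2012.8 kJ/s
|Q| = 2012.8 kW = 120770 kJ/min

Q = 121000 kJ/min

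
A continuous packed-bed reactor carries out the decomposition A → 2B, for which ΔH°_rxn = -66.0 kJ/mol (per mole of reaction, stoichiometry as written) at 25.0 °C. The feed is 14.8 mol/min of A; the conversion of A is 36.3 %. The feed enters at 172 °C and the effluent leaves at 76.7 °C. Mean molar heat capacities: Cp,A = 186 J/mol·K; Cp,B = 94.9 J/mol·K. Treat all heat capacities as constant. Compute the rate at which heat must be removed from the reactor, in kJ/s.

Q_out = 10.3 kJ/s

Extent of reaction ξ = 0.363 × 14.8 = 5.3724 mol/min
Reaction term: ξ·ΔH°_rxn = 5.3724 × -66.0 = -354.58 kJ/min
Sensible, feed 172→25 °C: -404.66 kJ/min
Outlet flows (mol/min): A 9.4276, B 10.745
Sensible, products 25→76.7 °C: 143.38 kJ/min
Q = ΔH = -615.86 kJ/min = -10.264 kW
Heat removed = 10.264 kJ/s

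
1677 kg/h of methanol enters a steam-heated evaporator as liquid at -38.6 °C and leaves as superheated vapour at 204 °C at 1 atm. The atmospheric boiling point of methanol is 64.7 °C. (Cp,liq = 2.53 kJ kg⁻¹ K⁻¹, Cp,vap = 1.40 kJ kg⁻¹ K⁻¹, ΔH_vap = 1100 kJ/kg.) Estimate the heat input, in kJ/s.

Q = 725 kJ/s

liquid -38.6→64.7 °C: 261.35 kJ/kg
vaporisation at 64.7 °C: 1100 kJ/kg
vapour 64.7→204 °C: 195.02 kJ/kg
Δh = 261.35 + 1100 + 195.02 = 1556.4 kJ/kg
Q = ṁ·Δh = 1677 kg/h × 1556.4 kJ/kg = 2.61e+06 kJ/h
|Q| = 725.01 kW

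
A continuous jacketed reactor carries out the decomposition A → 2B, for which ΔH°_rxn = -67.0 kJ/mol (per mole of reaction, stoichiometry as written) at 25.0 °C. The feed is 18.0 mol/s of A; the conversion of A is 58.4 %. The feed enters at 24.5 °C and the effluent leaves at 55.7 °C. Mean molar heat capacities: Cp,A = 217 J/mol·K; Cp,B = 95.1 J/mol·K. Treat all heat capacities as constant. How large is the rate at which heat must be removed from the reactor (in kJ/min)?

Q_out = 35500 kJ/min

Extent of reaction ξ = 0.584 × 18.0 = 10.512 mol/s
Reaction term: ξ·ΔH°_rxn = 10.512 × -67.0 = -704.3 kJ/s
Sensible, feed 24.5→25 °C: 1.953 kJ/s
Outlet flows (mol/s): A 7.488, B 21.024
Sensible, products 25→55.7 °C: 111.27 kJ/s
Q = ΔH = -591.09 kJ/s = -591.09 kW
Heat removed = 35465 kJ/min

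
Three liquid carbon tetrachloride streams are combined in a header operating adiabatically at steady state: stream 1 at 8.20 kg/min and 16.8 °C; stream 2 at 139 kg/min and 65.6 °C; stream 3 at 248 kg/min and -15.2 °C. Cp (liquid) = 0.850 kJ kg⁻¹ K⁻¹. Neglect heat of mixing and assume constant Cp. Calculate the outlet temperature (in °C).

T_out = 13.9 °C

Adiabatic, steady state ⇒ Σ ṁᵢCp,ᵢ(T_out − Tᵢ) = 0
T_out = Σ ṁᵢCp,ᵢTᵢ / Σ ṁᵢCp,ᵢ
      = 4663.6 / 335.92 = 13.883 °C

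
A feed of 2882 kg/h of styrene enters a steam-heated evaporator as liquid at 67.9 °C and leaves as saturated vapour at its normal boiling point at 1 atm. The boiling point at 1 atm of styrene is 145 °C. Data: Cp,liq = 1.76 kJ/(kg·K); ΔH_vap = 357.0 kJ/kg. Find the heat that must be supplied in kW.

liquid 67.9→145 °C: 135.7 kJ/kg
vaporisation at 145 °C: 357 kJ/kg
Δh = 135.7 + 357 = 492.7 kJ/kg
Q = ṁ·Δh = 2882 kg/h × 492.7 kJ/kg = 1.4199e+06 kJ/h
|Q| = 394.43 kW

Q = 394 kW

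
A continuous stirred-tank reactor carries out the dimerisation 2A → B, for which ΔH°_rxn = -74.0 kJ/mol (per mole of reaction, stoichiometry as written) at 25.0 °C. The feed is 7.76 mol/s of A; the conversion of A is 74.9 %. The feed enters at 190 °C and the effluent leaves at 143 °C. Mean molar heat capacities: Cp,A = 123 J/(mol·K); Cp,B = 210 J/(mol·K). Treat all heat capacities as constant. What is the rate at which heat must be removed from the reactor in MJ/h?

Extent of reaction ξ = 0.749 × 7.76 / 2 = 2.9061 mol/s
Reaction term: ξ·ΔH°_rxn = 2.9061 × -74.0 = -215.05 kJ/s
Sensible, feed 190→25 °C: -157.49 kJ/s
Outlet flows (mol/s): A 1.9478, B 2.9061
Sensible, products 25→143 °C: 100.28 kJ/s
Q = ΔH = -272.26 kJ/s = -272.26 kW
Heat removed = 980.13 MJ/h

Q_out = 980 MJ/h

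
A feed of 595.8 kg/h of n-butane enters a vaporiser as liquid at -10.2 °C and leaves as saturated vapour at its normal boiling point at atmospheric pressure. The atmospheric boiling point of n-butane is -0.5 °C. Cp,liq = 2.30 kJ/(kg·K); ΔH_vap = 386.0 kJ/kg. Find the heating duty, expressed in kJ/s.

liquid -10.2→-0.5 °C: 22.31 kJ/kg
vaporisation at -0.5 °C: 386 kJ/kg
Δh = 22.31 + 386 = 408.31 kJ/kg
Q = ṁ·Δh = 595.8 kg/h × 408.31 kJ/kg = 243270 kJ/h
|Q| = 67.575 kW

Q = 67.6 kJ/s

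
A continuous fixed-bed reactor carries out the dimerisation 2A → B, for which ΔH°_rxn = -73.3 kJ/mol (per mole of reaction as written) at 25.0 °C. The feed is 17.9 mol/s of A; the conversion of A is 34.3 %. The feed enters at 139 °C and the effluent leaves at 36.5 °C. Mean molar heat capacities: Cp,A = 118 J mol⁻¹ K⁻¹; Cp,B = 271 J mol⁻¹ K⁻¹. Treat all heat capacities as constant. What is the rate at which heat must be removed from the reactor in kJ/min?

Extent of reaction ξ = 0.343 × 17.9 / 2 = 3.0699 mol/s
Reaction term: ξ·ΔH°_rxn = 3.0699 × -73.3 = -225.02 kJ/s
Sensible, feed 139→25 °C: -240.79 kJ/s
Outlet flows (mol/s): A 11.76, B 3.0699
Sensible, products 25→36.5 °C: 25.526 kJ/s
Q = ΔH = -440.28 kJ/s = -440.28 kW
Heat removed = 26417 kJ/min

Q_out = 26400 kJ/min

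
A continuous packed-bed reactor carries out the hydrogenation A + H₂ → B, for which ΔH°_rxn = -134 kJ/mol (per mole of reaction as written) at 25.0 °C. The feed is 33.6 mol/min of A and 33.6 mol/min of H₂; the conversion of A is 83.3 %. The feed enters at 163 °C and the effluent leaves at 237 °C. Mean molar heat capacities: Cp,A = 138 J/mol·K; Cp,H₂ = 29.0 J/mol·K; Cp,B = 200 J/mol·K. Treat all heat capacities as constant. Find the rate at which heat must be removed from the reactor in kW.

Q_out = 52.3 kW

Extent of reaction ξ = 0.833 × 33.6 = 27.989 mol/min
Reaction term: ξ·ΔH°_rxn = 27.989 × -134 = -3750.5 kJ/min
Sensible, feed 163→25 °C: -774.35 kJ/min
Outlet flows (mol/min): A 5.6112, H₂ 5.6112, B 27.989
Sensible, products 25→237 °C: 1385.4 kJ/min
Q = ΔH = -3139.5 kJ/min = -52.324 kW
Heat removed = 52.324 kW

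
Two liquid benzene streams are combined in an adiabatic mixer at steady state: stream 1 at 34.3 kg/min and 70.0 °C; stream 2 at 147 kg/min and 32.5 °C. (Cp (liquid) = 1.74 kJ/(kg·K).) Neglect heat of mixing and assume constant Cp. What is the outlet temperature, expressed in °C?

T_out = 39.6 °C

Energy balance with Q = 0: Σ ṁᵢCp,ᵢ(T_out − Tᵢ) = 0
T_out = Σ ṁᵢCp,ᵢTᵢ / Σ ṁᵢCp,ᵢ
      = 12491 / 315.46 = 39.595 °C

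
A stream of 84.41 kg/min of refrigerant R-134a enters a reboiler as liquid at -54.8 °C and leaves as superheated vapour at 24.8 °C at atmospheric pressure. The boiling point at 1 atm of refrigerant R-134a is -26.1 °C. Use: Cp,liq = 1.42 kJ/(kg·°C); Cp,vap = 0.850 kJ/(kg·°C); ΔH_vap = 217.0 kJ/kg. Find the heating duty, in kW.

liquid -54.8→-26.1 °C: 40.754 kJ/kg
vaporisation at -26.1 °C: 217 kJ/kg
vapour -26.1→24.8 °C: 43.265 kJ/kg
Δh = 40.754 + 217 + 43.265 = 301.02 kJ/kg
Q = ṁ·Δh = 84.41 kg/min × 301.02 kJ/kg = 25409 kJ/min
|Q| = 423.48 kW

Q = 423 kW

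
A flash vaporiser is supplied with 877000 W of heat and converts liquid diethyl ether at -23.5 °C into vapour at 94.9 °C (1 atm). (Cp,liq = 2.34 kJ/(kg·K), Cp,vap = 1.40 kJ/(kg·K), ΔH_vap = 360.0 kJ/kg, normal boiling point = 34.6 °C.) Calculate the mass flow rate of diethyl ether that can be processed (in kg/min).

Δh = 2.34×(34.6−-23.5) + 360.0 + 1.40×(94.9−34.6) = 580.37 kJ/kg
Q = 877000 W = 877 kJ/s = 52620 kJ/min
ṁ = Q/Δh = 52620 / 580.37 = 90.666 kg/min

ṁ = 90.7 kg/min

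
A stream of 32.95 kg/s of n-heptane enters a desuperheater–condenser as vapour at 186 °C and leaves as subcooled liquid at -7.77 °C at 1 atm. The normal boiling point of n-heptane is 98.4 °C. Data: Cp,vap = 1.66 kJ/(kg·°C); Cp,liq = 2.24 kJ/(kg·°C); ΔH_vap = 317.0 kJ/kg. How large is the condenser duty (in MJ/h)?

Q_c = 83100 MJ/h

vapour 186→98.4 °C: -145.42 kJ/kg
condensation at 98.4 °C: -317 kJ/kg
liquid 98.4→-7.77 °C: -237.82 kJ/kg
Δh = -145.42 + -317 + -237.82 = -700.24 kJ/kg
Q = ṁ·Δh = 32.95 kg/s × -700.24 kJ/kg = -23073 kJ/s
|Q| = 23073 kW = 83062 MJ/h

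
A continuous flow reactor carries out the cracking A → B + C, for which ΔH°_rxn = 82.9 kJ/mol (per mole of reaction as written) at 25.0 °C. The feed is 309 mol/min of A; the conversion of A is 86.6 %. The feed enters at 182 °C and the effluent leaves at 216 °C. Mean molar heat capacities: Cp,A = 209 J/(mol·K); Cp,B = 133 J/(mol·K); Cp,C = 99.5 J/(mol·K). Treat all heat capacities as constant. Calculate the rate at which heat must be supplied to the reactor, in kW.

Extent of reaction ξ = 0.866 × 309 = 267.59 mol/min
Reaction term: ξ·ΔH°_rxn = 267.59 × 82.9 = 22184 kJ/min
Sensible, feed 182→25 °C: -10139 kJ/min
Outlet flows (mol/min): A 41.406, B 267.59, C 267.59
Sensible, products 25→216 °C: 13536 kJ/min
Q = ΔH = 25580 kJ/min = 426.34 kW
Heat supplied = 426.34 kW

Q_in = 426 kW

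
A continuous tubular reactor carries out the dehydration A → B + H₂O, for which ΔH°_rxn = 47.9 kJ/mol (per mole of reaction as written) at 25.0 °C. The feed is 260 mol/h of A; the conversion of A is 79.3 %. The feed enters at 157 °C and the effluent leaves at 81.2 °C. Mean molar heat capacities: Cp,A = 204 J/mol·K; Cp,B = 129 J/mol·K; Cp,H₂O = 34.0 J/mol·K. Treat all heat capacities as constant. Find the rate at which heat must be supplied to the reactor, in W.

Q_in = 1490 W

Extent of reaction ξ = 0.793 × 260 = 206.18 mol/h
Reaction term: ξ·ΔH°_rxn = 206.18 × 47.9 = 9876 kJ/h
Sensible, feed 157→25 °C: -7001.3 kJ/h
Outlet flows (mol/h): A 53.82, B 206.18, H₂O 206.18
Sensible, products 25→81.2 °C: 2505.8 kJ/h
Q = ΔH = 5380.5 kJ/h = 1.4946 kW
Heat supplied = 1494.6 W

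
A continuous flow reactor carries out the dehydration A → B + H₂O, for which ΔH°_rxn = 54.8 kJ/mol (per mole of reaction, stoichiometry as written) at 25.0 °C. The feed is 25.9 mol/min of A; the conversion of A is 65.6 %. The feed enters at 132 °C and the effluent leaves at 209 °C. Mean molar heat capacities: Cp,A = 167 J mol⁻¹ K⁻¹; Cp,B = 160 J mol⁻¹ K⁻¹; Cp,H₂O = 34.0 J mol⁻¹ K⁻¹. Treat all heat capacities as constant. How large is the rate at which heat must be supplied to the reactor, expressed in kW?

Q_in = 22.5 kW

Extent of reaction ξ = 0.656 × 25.9 = 16.99 mol/min
Reaction term: ξ·ΔH°_rxn = 16.99 × 54.8 = 931.07 kJ/min
Sensible, feed 132→25 °C: -462.81 kJ/min
Outlet flows (mol/min): A 8.9096, B 16.99, H₂O 16.99
Sensible, products 25→209 °C: 880.26 kJ/min
Q = ΔH = 1348.5 kJ/min = 22.476 kW
Heat supplied = 22.476 kW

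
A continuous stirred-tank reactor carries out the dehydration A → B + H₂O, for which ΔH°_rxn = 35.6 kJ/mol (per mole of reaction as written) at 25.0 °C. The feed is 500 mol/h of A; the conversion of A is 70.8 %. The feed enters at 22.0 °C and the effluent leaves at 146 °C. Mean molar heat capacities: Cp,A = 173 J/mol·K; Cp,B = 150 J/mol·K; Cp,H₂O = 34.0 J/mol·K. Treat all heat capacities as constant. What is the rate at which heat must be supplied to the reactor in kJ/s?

Q_in = 6.61 kJ/s

Extent of reaction ξ = 0.708 × 500 = 354 mol/h
Reaction term: ξ·ΔH°_rxn = 354 × 35.6 = 12602 kJ/h
Sensible, feed 22.0→25 °C: 259.5 kJ/h
Outlet flows (mol/h): A 146, B 354, H₂O 354
Sensible, products 25→146 °C: 10938 kJ/h
Q = ΔH = 23800 kJ/h = 6.611 kW
Heat supplied = 6.611 kJ/s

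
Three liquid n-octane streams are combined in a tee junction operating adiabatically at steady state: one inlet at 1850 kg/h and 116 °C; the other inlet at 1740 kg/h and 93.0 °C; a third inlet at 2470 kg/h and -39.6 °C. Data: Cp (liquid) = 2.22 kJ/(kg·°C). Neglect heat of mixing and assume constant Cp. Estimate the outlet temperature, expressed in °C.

T_out = 46.0 °C

Adiabatic, steady state ⇒ Σ ṁᵢCp,ᵢ(T_out − Tᵢ) = 0
T_out = Σ ṁᵢCp,ᵢTᵢ / Σ ṁᵢCp,ᵢ
      = 618510 / 13453 = 45.975 °C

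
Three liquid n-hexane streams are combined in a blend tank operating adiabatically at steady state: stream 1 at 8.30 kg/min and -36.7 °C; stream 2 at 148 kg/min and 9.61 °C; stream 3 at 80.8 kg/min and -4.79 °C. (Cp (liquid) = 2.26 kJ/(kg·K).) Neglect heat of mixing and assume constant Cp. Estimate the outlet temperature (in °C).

T_out = 3.08 °C

Energy balance with Q = 0: Σ ṁᵢCp,ᵢ(T_out − Tᵢ) = 0
T_out = Σ ṁᵢCp,ᵢTᵢ / Σ ṁᵢCp,ᵢ
      = 1651.2 / 535.85 = 3.0816 °C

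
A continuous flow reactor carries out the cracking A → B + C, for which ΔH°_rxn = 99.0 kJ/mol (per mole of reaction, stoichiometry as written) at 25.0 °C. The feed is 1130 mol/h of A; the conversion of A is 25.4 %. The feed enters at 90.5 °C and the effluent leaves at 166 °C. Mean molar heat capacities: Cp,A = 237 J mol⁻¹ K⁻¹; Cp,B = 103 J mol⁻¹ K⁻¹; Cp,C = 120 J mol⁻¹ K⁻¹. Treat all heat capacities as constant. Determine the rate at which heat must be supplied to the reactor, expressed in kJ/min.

Q_in = 801 kJ/min

Extent of reaction ξ = 0.254 × 1130 = 287.02 mol/h
Reaction term: ξ·ΔH°_rxn = 287.02 × 99.0 = 28415 kJ/h
Sensible, feed 90.5→25 °C: -17542 kJ/h
Outlet flows (mol/h): A 842.98, B 287.02, C 287.02
Sensible, products 25→166 °C: 37195 kJ/h
Q = ΔH = 48068 kJ/h = 13.352 kW
Heat supplied = 801.13 kJ/min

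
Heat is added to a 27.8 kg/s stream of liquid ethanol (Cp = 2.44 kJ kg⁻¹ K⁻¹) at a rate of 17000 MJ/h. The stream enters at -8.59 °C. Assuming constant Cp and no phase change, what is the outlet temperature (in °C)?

T_out = 61.0 °C

Q = 17000 MJ/h = 4722.2 kJ/s
ΔT = Q/(ṁ·Cp) = 4722.2/(27.8×2.44) = 69.616 K
T_out = -8.59 + 69.616 = 61.026 °C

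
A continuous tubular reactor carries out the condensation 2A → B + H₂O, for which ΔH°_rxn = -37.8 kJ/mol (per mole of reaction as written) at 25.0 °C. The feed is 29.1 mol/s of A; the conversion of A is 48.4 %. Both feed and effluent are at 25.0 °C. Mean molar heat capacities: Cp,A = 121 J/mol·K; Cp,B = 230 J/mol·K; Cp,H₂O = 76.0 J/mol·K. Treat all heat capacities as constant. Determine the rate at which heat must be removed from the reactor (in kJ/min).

Extent of reaction ξ = 0.484 × 29.1 / 2 = 7.0422 mol/s
Reaction term: ξ·ΔH°_rxn = 7.0422 × -37.8 = -266.2 kJ/s
Q = ΔH = -266.2 kJ/s = -266.2 kW
Heat removed = 15972 kJ/min

Q_out = 16000 kJ/min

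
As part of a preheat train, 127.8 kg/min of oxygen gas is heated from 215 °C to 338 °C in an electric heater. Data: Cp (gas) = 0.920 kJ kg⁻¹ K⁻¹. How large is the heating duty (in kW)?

Q = ṁ·Cp·ΔT = 127.8 × 0.920 × (338 − 215) = 14462 kJ/min
Converting: 14462 / 60 s = 241.03 kW

Q = 241 kW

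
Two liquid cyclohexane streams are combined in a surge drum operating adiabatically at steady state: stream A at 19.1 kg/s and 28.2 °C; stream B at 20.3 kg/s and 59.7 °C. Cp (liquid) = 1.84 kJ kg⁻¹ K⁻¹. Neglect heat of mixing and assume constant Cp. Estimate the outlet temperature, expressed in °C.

Energy balance with Q = 0: Σ ṁᵢCp,ᵢ(T_out − Tᵢ) = 0
T_out = Σ ṁᵢCp,ᵢTᵢ / Σ ṁᵢCp,ᵢ
      = 3221 / 72.496 = 44.43 °C

T_out = 44.4 °C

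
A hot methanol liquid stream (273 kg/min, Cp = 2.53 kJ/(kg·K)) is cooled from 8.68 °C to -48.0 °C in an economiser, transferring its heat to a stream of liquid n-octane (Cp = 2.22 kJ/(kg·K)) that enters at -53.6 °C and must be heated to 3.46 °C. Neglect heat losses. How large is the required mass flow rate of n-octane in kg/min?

Heat released by hot stream: Q = 273 × 2.53 × (8.68 − -48.0) = 39148 kJ/min
Energy balance on cold side (adiabatic exchanger): Q = ṁ_c·Cp_c·(T_c,out − T_c,in)
ṁ_c = 39148 / [2.22 × (3.46 − -53.6)] = 309.05 kg/min

ṁ_c = 309 kg/min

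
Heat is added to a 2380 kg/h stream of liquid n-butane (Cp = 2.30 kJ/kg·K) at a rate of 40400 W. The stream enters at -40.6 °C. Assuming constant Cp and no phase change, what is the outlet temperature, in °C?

T_out = -14.0 °C

Q = 40400 W = 145440 kJ/h
ΔT = Q/(ṁ·Cp) = 145440/(2380×2.30) = 26.569 K
T_out = -40.6 + 26.569 = -14.031 °C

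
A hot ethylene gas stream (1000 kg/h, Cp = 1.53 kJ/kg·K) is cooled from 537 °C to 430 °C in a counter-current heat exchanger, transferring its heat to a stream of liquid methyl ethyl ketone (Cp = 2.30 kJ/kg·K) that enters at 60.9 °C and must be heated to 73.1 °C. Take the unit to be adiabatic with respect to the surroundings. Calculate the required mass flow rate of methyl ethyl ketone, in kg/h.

ṁ_c = 5830 kg/h

Heat released by hot stream: Q = 1000 × 1.53 × (537 − 430) = 163710 kJ/h
Energy balance on cold side (adiabatic exchanger): Q = ṁ_c·Cp_c·(T_c,out − T_c,in)
ṁ_c = 163710 / [2.30 × (73.1 − 60.9)] = 5834.3 kg/h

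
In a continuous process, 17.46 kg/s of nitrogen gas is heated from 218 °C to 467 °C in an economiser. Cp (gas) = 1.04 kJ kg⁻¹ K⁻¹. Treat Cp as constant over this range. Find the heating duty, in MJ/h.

Q = 16300 MJ/h

Q = ṁ·Cp·ΔT = 17.46 × 1.04 × (467 − 218) = 4521.4 kJ/s
Heating duty = 16277 MJ/h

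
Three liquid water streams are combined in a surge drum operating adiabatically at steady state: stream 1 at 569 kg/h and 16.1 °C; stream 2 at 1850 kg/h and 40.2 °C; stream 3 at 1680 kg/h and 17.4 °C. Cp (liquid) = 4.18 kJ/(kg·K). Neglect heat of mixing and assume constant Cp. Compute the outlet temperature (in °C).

T_out = 27.5 °C

Energy balance with Q = 0: Σ ṁᵢCp,ᵢ(T_out − Tᵢ) = 0
T_out = Σ ṁᵢCp,ᵢTᵢ / Σ ṁᵢCp,ᵢ
      = 471350 / 17134 = 27.51 °C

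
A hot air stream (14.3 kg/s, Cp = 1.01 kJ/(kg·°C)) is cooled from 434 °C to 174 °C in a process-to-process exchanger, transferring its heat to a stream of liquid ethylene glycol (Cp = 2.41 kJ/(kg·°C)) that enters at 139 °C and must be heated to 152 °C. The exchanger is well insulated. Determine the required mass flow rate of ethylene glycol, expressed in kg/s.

ṁ_c = 120 kg/s

Heat released by hot stream: Q = 14.3 × 1.01 × (434 − 174) = 3755.2 kJ/s
Energy balance on cold side (adiabatic exchanger): Q = ṁ_c·Cp_c·(T_c,out − T_c,in)
ṁ_c = 3755.2 / [2.41 × (152 − 139)] = 119.86 kg/s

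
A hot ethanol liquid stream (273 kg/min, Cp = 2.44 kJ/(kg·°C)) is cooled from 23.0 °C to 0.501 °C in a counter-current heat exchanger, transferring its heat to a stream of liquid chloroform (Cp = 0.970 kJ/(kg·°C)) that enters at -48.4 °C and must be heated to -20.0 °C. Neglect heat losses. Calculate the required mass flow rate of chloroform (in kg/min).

Heat released by hot stream: Q = 273 × 2.44 × (23.0 − 0.501) = 14987 kJ/min
Energy balance on cold side (adiabatic exchanger): Q = ṁ_c·Cp_c·(T_c,out − T_c,in)
ṁ_c = 14987 / [0.970 × (-20.0 − -48.4)] = 544.03 kg/min

ṁ_c = 544 kg/min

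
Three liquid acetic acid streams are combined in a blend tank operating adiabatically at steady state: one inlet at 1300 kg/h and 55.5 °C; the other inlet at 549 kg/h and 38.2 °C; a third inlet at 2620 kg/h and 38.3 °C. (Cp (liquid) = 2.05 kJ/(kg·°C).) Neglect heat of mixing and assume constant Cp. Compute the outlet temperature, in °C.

No heat crosses the boundary, so H_out = H_in.
Σ ṁᵢCp,ᵢTᵢ = 1300×2.05×55.5 + 549×2.05×38.2 + 2620×2.05×38.3 = 396610
Σ ṁᵢCp,ᵢ = 1300×2.05 + 549×2.05 + 2620×2.05 = 9161.4
T_out = 396610 / 9161.4 = 43.291 °C

T_out = 43.3 °C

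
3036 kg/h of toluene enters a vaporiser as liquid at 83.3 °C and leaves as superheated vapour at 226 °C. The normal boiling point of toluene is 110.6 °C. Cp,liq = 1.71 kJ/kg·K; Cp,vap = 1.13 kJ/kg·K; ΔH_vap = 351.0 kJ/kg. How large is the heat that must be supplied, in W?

liquid 83.3→110.6 °C: 46.683 kJ/kg
vaporisation at 110.6 °C: 351 kJ/kg
vapour 110.6→226 °C: 130.4 kJ/kg
Δh = 46.683 + 351 + 130.4 = 528.09 kJ/kg
Q = ṁ·Δh = 3036 kg/h × 528.09 kJ/kg = 1.6033e+06 kJ/h
|Q| = 445.35 kW = 445350 W

Q = 445000 W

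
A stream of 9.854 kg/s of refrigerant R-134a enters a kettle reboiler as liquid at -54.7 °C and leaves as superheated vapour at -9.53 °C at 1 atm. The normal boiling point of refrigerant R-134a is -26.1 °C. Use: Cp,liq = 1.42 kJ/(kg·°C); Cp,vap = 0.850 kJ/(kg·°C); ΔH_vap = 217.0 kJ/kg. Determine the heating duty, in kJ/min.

liquid -54.7→-26.1 °C: 40.612 kJ/kg
vaporisation at -26.1 °C: 217 kJ/kg
vapour -26.1→-9.53 °C: 14.085 kJ/kg
Δh = 40.612 + 217 + 14.085 = 271.7 kJ/kg
Q = ṁ·Δh = 9.854 kg/s × 271.7 kJ/kg = 2677.3 kJ/s
|Q| = 2677.3 kW = 160640 kJ/min

Q = 161000 kJ/min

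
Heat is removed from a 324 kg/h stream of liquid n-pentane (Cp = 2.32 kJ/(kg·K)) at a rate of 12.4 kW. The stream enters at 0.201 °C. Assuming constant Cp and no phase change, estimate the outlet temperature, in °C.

T_out = -59.2 °C

Q = 12.4 kW = 44640 kJ/h
ΔT = Q/(ṁ·Cp) = 44640/(324×2.32) = 59.387 K
T_out = 0.201 − 59.387 = -59.186 °C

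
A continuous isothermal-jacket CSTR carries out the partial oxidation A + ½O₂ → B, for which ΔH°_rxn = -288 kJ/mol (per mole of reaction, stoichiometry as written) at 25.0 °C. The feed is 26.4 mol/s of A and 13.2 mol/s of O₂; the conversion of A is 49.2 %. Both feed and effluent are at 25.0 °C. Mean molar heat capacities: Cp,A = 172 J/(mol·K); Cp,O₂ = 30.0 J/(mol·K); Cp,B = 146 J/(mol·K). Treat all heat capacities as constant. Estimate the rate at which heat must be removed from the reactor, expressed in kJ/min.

Q_out = 224000 kJ/min

Extent of reaction ξ = 0.492 × 26.4 = 12.989 mol/s
Reaction term: ξ·ΔH°_rxn = 12.989 × -288 = -3740.8 kJ/s
Q = ΔH = -3740.8 kJ/s = -3740.8 kW
Heat removed = 224450 kJ/min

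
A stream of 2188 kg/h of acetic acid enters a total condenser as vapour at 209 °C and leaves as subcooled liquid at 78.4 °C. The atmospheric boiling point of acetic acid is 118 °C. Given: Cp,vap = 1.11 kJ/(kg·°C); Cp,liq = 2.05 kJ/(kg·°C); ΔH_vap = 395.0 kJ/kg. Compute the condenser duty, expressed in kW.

vapour 209→118 °C: -101.01 kJ/kg
condensation at 118 °C: -395 kJ/kg
liquid 118→78.4 °C: -81.18 kJ/kg
Δh = -101.01 + -395 + -81.18 = -577.19 kJ/kg
Q = ṁ·Δh = 2188 kg/h × -577.19 kJ/kg = -1.2629e+06 kJ/h
|Q| = 350.8 kW

Q_c = 351 kW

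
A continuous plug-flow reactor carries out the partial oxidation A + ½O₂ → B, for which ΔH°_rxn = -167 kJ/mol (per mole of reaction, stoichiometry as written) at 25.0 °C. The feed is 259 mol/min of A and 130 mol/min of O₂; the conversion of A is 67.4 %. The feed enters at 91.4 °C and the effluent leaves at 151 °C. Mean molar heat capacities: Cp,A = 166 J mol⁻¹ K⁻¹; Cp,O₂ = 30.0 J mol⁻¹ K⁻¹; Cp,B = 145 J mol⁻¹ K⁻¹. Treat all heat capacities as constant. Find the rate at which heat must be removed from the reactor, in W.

Extent of reaction ξ = 0.674 × 259 = 174.57 mol/min
Reaction term: ξ·ΔH°_rxn = 174.57 × -167 = -29153 kJ/min
Sensible, feed 91.4→25 °C: -3113.8 kJ/min
Outlet flows (mol/min): A 84.434, O₂ 42.717, B 174.57
Sensible, products 25→151 °C: 5116.8 kJ/min
Q = ΔH = -27149 kJ/min = -452.49 kW
Heat removed = 452490 W

Q_out = 452000 W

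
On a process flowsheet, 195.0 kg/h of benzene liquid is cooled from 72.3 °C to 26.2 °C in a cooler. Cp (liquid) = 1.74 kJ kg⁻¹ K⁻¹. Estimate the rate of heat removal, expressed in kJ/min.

Q = ṁ·Cp·ΔT = 195.0 × 1.74 × (26.2 − 72.3) = -15642 kJ/h
Converting: 15642 / 3600 s = 4.3449 kW
Cooling duty = 260.7 kJ/min

Q_c = 261 kJ/min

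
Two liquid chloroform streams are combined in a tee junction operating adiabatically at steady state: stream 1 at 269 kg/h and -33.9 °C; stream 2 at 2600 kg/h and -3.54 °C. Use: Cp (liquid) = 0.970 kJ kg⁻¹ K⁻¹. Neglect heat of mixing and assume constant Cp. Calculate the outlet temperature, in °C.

Energy balance with Q = 0: Σ ṁᵢCp,ᵢ(T_out − Tᵢ) = 0
Σ ṁᵢCp,ᵢTᵢ = 269×0.970×-33.9 + 2600×0.970×-3.54 = -17773
Σ ṁᵢCp,ᵢ = 269×0.970 + 2600×0.970 = 2782.9
T_out = -17773 / 2782.9 = -6.3866 °C

T_out = -6.39 °C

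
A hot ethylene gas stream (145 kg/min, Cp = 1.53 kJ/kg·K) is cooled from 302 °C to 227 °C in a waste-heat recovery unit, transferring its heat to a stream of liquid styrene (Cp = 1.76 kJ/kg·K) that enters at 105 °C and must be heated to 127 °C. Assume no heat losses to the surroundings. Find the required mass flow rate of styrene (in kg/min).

Heat released by hot stream: Q = 145 × 1.53 × (302 − 227) = 16639 kJ/min
Energy balance on cold side (adiabatic exchanger): Q = ṁ_c·Cp_c·(T_c,out − T_c,in)
ṁ_c = 16639 / [1.76 × (127 − 105)] = 429.72 kg/min

ṁ_c = 430 kg/min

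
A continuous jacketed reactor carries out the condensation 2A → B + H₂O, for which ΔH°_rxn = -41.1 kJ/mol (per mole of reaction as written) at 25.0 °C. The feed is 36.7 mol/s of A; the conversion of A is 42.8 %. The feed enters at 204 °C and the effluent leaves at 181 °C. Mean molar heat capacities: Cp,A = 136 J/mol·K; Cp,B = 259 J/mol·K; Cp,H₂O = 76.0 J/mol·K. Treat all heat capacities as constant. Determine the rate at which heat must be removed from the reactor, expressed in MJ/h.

Q_out = 1300 MJ/h

Extent of reaction ξ = 0.428 × 36.7 / 2 = 7.8538 mol/s
Reaction term: ξ·ΔH°_rxn = 7.8538 × -41.1 = -322.79 kJ/s
Sensible, feed 204→25 °C: -893.42 kJ/s
Outlet flows (mol/s): A 20.992, B 7.8538, H₂O 7.8538
Sensible, products 25→181 °C: 855.81 kJ/s
Q = ΔH = -360.4 kJ/s = -360.4 kW
Heat removed = 1297.4 MJ/h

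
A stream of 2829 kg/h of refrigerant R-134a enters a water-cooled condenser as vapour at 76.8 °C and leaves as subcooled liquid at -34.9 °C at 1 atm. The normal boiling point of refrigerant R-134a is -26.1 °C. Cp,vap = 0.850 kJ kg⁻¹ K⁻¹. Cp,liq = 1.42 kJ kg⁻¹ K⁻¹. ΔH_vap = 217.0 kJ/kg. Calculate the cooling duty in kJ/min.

Q_c = 14900 kJ/min

vapour 76.8→-26.1 °C: -87.465 kJ/kg
condensation at -26.1 °C: -217 kJ/kg
liquid -26.1→-34.9 °C: -12.496 kJ/kg
Δh = -87.465 + -217 + -12.496 = -316.96 kJ/kg
Q = ṁ·Δh = 2829 kg/h × -316.96 kJ/kg = -896680 kJ/h
|Q| = 249.08 kW = 14945 kJ/min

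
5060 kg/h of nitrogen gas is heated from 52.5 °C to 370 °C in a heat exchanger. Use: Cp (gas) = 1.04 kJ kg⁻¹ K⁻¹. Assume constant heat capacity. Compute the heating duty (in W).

Q = ṁ·Cp·ΔT = 5060 × 1.04 × (370 − 52.5) = 1.6708e+06 kJ/h
Converting: 1.6708e+06 / 3600 s = 464.11 kW
Heating duty = 464110 W

Q = 464000 W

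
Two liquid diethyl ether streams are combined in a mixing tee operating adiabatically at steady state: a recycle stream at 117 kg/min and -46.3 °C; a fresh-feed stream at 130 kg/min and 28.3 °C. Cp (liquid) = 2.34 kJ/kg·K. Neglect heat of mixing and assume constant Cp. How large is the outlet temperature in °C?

T_out = -7.04 °C

Adiabatic, steady state ⇒ Σ ṁᵢCp,ᵢ(T_out − Tᵢ) = 0
Σ ṁᵢCp,ᵢTᵢ = 117×2.34×-46.3 + 130×2.34×28.3 = -4067.2
Σ ṁᵢCp,ᵢ = 117×2.34 + 130×2.34 = 577.98
T_out = -4067.2 / 577.98 = -7.0368 °C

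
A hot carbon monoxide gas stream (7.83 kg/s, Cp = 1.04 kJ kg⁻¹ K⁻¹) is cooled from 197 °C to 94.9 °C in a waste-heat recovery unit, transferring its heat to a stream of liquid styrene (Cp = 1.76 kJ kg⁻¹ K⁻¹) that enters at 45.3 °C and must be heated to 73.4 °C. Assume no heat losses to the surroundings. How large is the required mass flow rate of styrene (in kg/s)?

ṁ_c = 16.8 kg/s

Heat released by hot stream: Q = 7.83 × 1.04 × (197 − 94.9) = 831.42 kJ/s
Energy balance on cold side (adiabatic exchanger): Q = ṁ_c·Cp_c·(T_c,out − T_c,in)
ṁ_c = 831.42 / [1.76 × (73.4 − 45.3)] = 16.811 kg/s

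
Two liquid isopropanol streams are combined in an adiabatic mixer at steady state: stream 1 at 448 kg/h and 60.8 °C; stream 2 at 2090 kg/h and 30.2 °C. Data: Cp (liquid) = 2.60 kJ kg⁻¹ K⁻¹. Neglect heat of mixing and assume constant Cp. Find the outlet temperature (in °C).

No heat crosses the boundary, so H_out = H_in.
Σ ṁᵢCp,ᵢTᵢ = 448×2.60×60.8 + 2090×2.60×30.2 = 234930
Σ ṁᵢCp,ᵢ = 448×2.60 + 2090×2.60 = 6598.8
T_out = 234930 / 6598.8 = 35.601 °C

T_out = 35.6 °C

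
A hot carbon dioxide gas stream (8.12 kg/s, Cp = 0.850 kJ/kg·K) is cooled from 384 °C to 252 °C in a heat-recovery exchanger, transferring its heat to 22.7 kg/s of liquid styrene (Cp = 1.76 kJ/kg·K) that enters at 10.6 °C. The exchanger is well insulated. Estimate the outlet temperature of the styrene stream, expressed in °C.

T_c,out = 33.4 °C

Heat released by hot stream: Q = 8.12 × 0.850 × (384 − 252) = 911.06 kJ/s
Energy balance on cold side (adiabatic exchanger): Q = ṁ_c·Cp_c·(T_c,out − T_c,in)
T_c,out = 10.6 + 911.06/(22.7 × 1.76) = 33.404 °C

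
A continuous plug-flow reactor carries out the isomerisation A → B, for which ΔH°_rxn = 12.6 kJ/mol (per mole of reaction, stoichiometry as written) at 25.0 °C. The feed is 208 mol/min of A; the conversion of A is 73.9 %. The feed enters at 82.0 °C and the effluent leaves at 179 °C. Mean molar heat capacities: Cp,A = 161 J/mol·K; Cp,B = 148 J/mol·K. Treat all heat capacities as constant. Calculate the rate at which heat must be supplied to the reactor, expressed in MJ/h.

Extent of reaction ξ = 0.739 × 208 = 153.71 mol/min
Reaction term: ξ·ΔH°_rxn = 153.71 × 12.6 = 1936.8 kJ/min
Sensible, feed 82.0→25 °C: -1908.8 kJ/min
Outlet flows (mol/min): A 54.288, B 153.71
Sensible, products 25→179 °C: 4849.4 kJ/min
Q = ΔH = 4877.4 kJ/min = 81.29 kW
Heat supplied = 292.64 MJ/h

Q_in = 293 MJ/h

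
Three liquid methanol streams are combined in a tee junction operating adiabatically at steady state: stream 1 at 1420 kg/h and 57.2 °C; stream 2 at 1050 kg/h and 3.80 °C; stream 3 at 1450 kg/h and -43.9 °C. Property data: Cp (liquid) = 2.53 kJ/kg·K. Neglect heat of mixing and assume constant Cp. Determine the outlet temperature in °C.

T_out = 5.50 °C

Energy balance with Q = 0: Σ ṁᵢCp,ᵢ(T_out − Tᵢ) = 0
Σ ṁᵢCp,ᵢTᵢ = 1420×2.53×57.2 + 1050×2.53×3.80 + 1450×2.53×-43.9 = 54544
Σ ṁᵢCp,ᵢ = 1420×2.53 + 1050×2.53 + 1450×2.53 = 9917.6
T_out = 54544 / 9917.6 = 5.4997 °C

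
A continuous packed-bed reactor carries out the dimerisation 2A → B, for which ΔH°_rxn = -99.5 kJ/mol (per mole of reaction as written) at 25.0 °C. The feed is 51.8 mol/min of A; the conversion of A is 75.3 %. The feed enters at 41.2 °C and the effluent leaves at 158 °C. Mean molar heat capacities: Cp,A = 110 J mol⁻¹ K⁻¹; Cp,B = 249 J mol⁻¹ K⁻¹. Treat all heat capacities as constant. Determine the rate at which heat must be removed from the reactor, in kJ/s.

Q_out = 20.0 kJ/s

Extent of reaction ξ = 0.753 × 51.8 / 2 = 19.503 mol/min
Reaction term: ξ·ΔH°_rxn = 19.503 × -99.5 = -1940.5 kJ/min
Sensible, feed 41.2→25 °C: -92.308 kJ/min
Outlet flows (mol/min): A 12.795, B 19.503
Sensible, products 25→158 °C: 833.06 kJ/min
Q = ΔH = -1199.8 kJ/min = -19.996 kW
Heat removed = 19.996 kJ/s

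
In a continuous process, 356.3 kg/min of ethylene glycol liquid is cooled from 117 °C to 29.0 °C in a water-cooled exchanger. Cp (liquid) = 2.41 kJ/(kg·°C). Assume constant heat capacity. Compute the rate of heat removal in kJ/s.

Q_c = 1260 kJ/s

Q = ṁ·Cp·ΔT = 356.3 × 2.41 × (29.0 − 117) = -75564 kJ/min
Converting: 75564 / 60 s = 1259.4 kW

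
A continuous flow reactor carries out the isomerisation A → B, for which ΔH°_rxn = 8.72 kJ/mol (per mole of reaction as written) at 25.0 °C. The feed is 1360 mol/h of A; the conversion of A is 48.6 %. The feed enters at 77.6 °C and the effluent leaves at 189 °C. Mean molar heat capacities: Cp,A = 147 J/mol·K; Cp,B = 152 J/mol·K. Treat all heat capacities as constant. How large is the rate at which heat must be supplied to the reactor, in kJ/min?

Extent of reaction ξ = 0.486 × 1360 = 660.96 mol/h
Reaction term: ξ·ΔH°_rxn = 660.96 × 8.72 = 5763.6 kJ/h
Sensible, feed 77.6→25 °C: -10516 kJ/h
Outlet flows (mol/h): A 699.04, B 660.96
Sensible, products 25→189 °C: 33329 kJ/h
Q = ΔH = 28577 kJ/h = 7.938 kW
Heat supplied = 476.28 kJ/min

Q_in = 476 kJ/min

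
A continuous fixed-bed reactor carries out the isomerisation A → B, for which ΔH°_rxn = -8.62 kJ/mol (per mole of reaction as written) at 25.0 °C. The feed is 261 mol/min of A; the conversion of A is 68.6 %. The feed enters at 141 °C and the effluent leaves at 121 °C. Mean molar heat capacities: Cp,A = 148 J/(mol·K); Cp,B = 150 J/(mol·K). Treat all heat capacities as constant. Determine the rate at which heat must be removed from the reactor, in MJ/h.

Q_out = 137 MJ/h

Extent of reaction ξ = 0.686 × 261 = 179.05 mol/min
Reaction term: ξ·ΔH°_rxn = 179.05 × -8.62 = -1543.4 kJ/min
Sensible, feed 141→25 °C: -4480.8 kJ/min
Outlet flows (mol/min): A 81.954, B 179.05
Sensible, products 25→121 °C: 3742.7 kJ/min
Q = ΔH = -2281.6 kJ/min = -38.026 kW
Heat removed = 136.89 MJ/h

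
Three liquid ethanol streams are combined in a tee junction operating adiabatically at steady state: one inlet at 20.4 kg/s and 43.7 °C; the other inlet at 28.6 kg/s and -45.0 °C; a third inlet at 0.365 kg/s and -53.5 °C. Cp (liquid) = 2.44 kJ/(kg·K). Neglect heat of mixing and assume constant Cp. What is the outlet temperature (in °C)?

Energy balance with Q = 0: Σ ṁᵢCp,ᵢ(T_out − Tᵢ) = 0
Σ ṁᵢCp,ᵢTᵢ = 20.4×2.44×43.7 + 28.6×2.44×-45.0 + 0.365×2.44×-53.5 = -1012.7
Σ ṁᵢCp,ᵢ = 20.4×2.44 + 28.6×2.44 + 0.365×2.44 = 120.45
T_out = -1012.7 / 120.45 = -8.4077 °C

T_out = -8.41 °C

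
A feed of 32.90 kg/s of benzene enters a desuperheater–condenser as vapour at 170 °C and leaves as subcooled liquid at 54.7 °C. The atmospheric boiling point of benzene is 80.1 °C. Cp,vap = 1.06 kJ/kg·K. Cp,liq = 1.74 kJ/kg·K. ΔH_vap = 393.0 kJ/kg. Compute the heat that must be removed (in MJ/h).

Q_c = 63100 MJ/h

vapour 170→80.1 °C: -95.294 kJ/kg
condensation at 80.1 °C: -393 kJ/kg
liquid 80.1→54.7 °C: -44.196 kJ/kg
Δh = -95.294 + -393 + -44.196 = -532.49 kJ/kg
Q = ṁ·Δh = 32.90 kg/s × -532.49 kJ/kg = -17519 kJ/s
|Q| = 17519 kW = 63068 MJ/h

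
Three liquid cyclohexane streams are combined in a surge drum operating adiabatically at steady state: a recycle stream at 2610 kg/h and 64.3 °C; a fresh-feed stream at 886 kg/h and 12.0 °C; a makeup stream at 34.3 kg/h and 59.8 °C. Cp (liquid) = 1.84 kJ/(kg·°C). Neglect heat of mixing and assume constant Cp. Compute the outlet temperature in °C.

T_out = 51.1 °C

Energy balance with Q = 0: Σ ṁᵢCp,ᵢ(T_out − Tᵢ) = 0
T_out = Σ ṁᵢCp,ᵢTᵢ / Σ ṁᵢCp,ᵢ
      = 332130 / 6495.8 = 51.131 °C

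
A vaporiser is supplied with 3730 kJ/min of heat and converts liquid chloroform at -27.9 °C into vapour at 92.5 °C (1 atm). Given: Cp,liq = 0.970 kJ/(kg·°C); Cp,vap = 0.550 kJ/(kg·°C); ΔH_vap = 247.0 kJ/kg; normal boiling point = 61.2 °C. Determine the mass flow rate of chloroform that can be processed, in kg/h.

ṁ = 638 kg/h

Δh = 0.970×(61.2−-27.9) + 247.0 + 0.550×(92.5−61.2) = 350.64 kJ/kg
Q = 3730 kJ/min = 62.167 kJ/s = 223800 kJ/h
ṁ = Q/Δh = 223800 / 350.64 = 638.26 kg/h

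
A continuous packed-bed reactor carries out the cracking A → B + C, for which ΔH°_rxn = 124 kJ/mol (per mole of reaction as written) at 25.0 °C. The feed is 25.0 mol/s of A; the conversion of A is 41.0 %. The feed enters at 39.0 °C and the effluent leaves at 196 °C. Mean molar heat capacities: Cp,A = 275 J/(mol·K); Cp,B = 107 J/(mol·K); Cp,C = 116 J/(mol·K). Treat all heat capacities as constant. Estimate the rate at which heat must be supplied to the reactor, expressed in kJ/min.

Q_in = 136000 kJ/min

Extent of reaction ξ = 0.410 × 25.0 = 10.25 mol/s
Reaction term: ξ·ΔH°_rxn = 10.25 × 124 = 1271 kJ/s
Sensible, feed 39.0→25 °C: -96.25 kJ/s
Outlet flows (mol/s): A 14.75, B 10.25, C 10.25
Sensible, products 25→196 °C: 1084.5 kJ/s
Q = ΔH = 2259.2 kJ/s = 2259.2 kW
Heat supplied = 135550 kJ/min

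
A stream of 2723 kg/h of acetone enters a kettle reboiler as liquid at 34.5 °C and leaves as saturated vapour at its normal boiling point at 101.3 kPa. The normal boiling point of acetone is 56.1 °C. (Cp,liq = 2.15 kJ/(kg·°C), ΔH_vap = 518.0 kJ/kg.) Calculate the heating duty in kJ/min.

liquid 34.5→56.1 °C: 46.44 kJ/kg
vaporisation at 56.1 °C: 518 kJ/kg
Δh = 46.44 + 518 = 564.44 kJ/kg
Q = ṁ·Δh = 2723 kg/h × 564.44 kJ/kg = 1.537e+06 kJ/h
|Q| = 426.94 kW = 25616 kJ/min

Q = 25600 kJ/min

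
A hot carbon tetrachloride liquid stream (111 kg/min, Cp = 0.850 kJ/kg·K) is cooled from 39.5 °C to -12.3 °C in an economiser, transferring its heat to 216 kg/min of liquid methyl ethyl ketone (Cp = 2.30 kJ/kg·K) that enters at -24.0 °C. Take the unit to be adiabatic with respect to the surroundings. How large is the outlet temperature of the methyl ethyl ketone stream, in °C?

T_c,out = -14.2 °C

Heat released by hot stream: Q = 111 × 0.850 × (39.5 − -12.3) = 4887.3 kJ/min
Energy balance on cold side (adiabatic exchanger): Q = ṁ_c·Cp_c·(T_c,out − T_c,in)
T_c,out = -24.0 + 4887.3/(216 × 2.30) = -14.162 °C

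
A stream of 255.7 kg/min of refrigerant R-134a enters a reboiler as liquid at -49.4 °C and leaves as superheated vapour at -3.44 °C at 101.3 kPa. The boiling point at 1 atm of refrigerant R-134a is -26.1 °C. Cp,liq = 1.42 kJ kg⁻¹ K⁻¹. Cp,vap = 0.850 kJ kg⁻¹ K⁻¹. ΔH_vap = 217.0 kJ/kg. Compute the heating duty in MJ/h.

liquid -49.4→-26.1 °C: 33.086 kJ/kg
vaporisation at -26.1 °C: 217 kJ/kg
vapour -26.1→-3.44 °C: 19.261 kJ/kg
Δh = 33.086 + 217 + 19.261 = 269.35 kJ/kg
Q = ṁ·Δh = 255.7 kg/min × 269.35 kJ/kg = 68872 kJ/min
|Q| = 1147.9 kW = 4132.3 MJ/h

Q = 4130 MJ/h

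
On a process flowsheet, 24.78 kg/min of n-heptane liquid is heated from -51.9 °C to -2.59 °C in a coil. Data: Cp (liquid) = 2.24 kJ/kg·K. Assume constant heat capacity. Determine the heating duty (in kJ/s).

Q = 45.6 kJ/s

Q = ṁ·Cp·ΔT = 24.78 × 2.24 × (-2.59 − -51.9) = 2737.1 kJ/min
Converting: 2737.1 / 60 s = 45.618 kW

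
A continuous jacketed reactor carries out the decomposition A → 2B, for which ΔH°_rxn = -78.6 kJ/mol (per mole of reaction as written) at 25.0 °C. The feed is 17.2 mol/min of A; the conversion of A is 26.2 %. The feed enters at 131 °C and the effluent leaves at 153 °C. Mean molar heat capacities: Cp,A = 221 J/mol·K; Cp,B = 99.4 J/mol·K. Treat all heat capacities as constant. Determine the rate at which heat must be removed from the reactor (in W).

Q_out = 4720 W

Extent of reaction ξ = 0.262 × 17.2 = 4.5064 mol/min
Reaction term: ξ·ΔH°_rxn = 4.5064 × -78.6 = -354.2 kJ/min
Sensible, feed 131→25 °C: -402.93 kJ/min
Outlet flows (mol/min): A 12.694, B 9.0128
Sensible, products 25→153 °C: 473.75 kJ/min
Q = ΔH = -283.38 kJ/min = -4.723 kW
Heat removed = 4723 W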